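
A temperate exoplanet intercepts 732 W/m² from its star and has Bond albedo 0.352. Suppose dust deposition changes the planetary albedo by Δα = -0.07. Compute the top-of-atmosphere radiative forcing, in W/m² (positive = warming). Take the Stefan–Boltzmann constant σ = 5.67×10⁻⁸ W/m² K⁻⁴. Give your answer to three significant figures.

12.8 W/m²

The change in absorbed flux is Δ[S(1−α)/4] = −SΔα/4 = 12.81 W/m².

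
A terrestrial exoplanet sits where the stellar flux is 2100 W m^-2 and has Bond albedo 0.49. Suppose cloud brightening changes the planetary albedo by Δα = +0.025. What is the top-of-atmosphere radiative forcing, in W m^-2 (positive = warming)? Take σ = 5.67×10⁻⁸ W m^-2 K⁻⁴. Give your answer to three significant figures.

ΔF = −(S/4)Δα = −(2100/4)×(+0.025) = -13.12 W m^-2.

-13.1 W m^-2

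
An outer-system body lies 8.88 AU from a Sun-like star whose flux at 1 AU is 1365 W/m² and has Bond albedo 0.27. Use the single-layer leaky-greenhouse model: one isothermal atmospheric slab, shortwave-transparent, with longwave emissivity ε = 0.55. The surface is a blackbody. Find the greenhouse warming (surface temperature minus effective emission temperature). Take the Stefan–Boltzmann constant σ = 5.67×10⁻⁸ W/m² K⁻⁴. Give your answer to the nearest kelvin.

7 kelvin

Irradiance scales as 1/d², so S = 1365 W/m² × (1/8.88)² = 17.31 W/m².
The planet radiates to space at T_e = [S(1−α)/(4σ)]^(1/4) = 86.40 K.
The surface balance (absorbed SW + ε·downward IR = σT_s⁴) with T_a⁴ = T_s⁴/2 reduces to T_s = T_e·[2/(2−ε)]^¼ = 93.63 K.
The atmosphere warms the surface by 7.233 K.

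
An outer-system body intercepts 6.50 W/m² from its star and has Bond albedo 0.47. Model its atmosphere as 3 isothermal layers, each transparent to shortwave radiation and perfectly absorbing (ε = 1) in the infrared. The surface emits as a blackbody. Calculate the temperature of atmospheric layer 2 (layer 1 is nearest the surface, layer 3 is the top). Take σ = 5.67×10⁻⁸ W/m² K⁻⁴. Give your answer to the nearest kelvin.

74 K

Top-of-atmosphere balance: σT_e⁴ = S(1−α)/4 = 0.8613 W/m² → T_e = 62.43 K.
In the N-layer model, layer k (counted from the surface) has T_k = (N+1−k)^(1/4)·T_e.
T_2 = (2)^(1/4)·62.43 = 74.24 K.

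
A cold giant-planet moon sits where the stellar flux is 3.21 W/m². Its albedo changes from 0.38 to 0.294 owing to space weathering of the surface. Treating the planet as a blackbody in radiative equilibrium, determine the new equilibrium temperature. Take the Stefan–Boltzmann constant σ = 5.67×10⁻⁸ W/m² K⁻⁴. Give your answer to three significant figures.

With the new albedo, S(1−α₂)/4 = 0.5666 W/m², so T₂ = 56.22 K.

56.2 K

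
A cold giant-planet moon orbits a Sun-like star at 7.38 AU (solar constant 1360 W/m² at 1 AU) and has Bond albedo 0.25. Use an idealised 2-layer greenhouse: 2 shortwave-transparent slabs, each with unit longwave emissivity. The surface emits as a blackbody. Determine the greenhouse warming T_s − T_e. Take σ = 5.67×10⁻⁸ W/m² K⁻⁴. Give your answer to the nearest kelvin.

30 K

By the inverse-square law, S = 1360/7.38² = 24.97 W/m².
OLR = S(1−α)/4 = 4.682 W/m²; the top layer radiates at T_e = 95.33 K.
T_s = (N+1)^(1/4)·T_e = 125.5 K.
So the greenhouse effect raises the surface by 125.5 − 95.33 = 30.13 K.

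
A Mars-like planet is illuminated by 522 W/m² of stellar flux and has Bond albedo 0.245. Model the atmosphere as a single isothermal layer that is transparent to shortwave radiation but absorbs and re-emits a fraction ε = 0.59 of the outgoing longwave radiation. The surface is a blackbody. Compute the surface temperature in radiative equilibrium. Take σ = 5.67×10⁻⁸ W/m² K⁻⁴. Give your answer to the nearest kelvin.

223 kelvin

The planet radiates to space at T_e = [S(1−α)/(4σ)]^(1/4) = 204.2 K.
The surface balance (absorbed SW + ε·downward IR = σT_s⁴) with T_a⁴ = T_s⁴/2 reduces to T_s = T_e·[2/(2−ε)]^¼ = 222.8 K.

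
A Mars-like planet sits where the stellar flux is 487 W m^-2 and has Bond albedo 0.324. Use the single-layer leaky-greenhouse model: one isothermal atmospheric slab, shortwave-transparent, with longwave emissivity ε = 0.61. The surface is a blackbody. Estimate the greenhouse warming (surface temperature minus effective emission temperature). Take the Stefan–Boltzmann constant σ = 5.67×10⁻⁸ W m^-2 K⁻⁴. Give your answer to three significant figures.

The planet radiates to space at T_e = [S(1−α)/(4σ)]^(1/4) = 195.2 K.
For a single slab of emissivity ε, T_s⁴ = 2T_e⁴/(2−ε); thus T_s = 195.2·(1.439)^(1/4) = 213.8 K.
Greenhouse warming: T_s − T_e = 18.59 K.

18.6 kelvin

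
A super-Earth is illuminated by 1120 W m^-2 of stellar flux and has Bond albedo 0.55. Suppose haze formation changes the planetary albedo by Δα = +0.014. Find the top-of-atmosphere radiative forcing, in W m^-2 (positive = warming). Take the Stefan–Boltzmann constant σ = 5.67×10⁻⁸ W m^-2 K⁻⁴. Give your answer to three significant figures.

ΔF = −(S/4)Δα = −(1120/4)×(+0.014) = -3.920 W m^-2.

-3.92 W m^-2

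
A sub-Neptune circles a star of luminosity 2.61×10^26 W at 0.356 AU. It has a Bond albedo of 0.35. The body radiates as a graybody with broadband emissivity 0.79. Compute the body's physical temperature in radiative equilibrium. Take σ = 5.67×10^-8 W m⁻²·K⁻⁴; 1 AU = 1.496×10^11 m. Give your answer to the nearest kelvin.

d = 0.356 × 1.496×10^11 m = 5.326×10^10 m.
Spreading L over a sphere of radius d: S = 2.61×10^26/(4π·5.33×10^10²) = 7323 W m⁻².
Averaging over the sphere, the absorbed flux is S(1−α)/4 = 1190 W m⁻².
Equating to εσT⁴ with ε = 0.79: T = (1190/0.79σ)^(1/4) = 403.7 K.

404 kelvin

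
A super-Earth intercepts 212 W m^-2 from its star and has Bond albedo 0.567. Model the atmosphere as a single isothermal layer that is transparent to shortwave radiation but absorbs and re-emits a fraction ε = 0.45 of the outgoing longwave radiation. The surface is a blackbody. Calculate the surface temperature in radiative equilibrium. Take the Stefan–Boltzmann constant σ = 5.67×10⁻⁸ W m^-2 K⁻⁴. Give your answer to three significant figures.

At the top of the atmosphere, σT_e⁴ = S(1−α)/4 = 22.95 W m^-2, giving T_e = 141.8 K.
For a single slab of emissivity ε, T_s⁴ = 2T_e⁴/(2−ε); thus T_s = 141.8·(1.29)^(1/4) = 151.2 K.

151 K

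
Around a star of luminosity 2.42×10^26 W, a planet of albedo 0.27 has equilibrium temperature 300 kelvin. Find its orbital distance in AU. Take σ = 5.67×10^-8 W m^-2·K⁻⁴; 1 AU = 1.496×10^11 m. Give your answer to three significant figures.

0.585 AU

Energy balance gives S = 4σT⁴/(1−α) = 2517 W m^-2.
Then d = [L/(4πS)]^(1/2) = 8.748×10^10 m, i.e. 0.5847 AU.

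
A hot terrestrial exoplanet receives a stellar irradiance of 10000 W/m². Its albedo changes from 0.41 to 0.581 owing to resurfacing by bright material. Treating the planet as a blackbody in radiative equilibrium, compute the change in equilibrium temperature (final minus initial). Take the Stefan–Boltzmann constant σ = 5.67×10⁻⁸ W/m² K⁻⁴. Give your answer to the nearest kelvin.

-33 kelvin

With α = 0.41, T₁ = 401.6 K.
With α = 0.581, T₂ = 368.7 K.
ΔT = T₂ − T₁ = -32.93 K.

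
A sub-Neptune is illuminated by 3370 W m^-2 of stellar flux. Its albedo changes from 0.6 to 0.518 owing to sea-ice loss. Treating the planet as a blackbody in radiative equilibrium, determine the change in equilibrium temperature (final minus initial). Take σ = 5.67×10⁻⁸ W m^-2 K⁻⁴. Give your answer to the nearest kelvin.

13 K

Before: T₁ = [3370·0.4/(4σ)]^(1/4) = 277.7 K.
After:  T₂ = [3370·0.482/(4σ)]^(1/4) = 290.9 K.
Change: 290.9 − 277.7 = 13.25 K.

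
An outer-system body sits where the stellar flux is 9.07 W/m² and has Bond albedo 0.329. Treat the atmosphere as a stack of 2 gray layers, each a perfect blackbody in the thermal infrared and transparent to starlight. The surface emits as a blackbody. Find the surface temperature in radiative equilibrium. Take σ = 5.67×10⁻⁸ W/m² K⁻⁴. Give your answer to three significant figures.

OLR = S(1−α)/4 = 1.521 W/m²; the top layer radiates at T_e = 71.97 K.
Layer-by-layer balance gives σT_s⁴ = (N+1)σT_e⁴, so T_s = 3^¼·71.97 = 94.72 K.

94.7 K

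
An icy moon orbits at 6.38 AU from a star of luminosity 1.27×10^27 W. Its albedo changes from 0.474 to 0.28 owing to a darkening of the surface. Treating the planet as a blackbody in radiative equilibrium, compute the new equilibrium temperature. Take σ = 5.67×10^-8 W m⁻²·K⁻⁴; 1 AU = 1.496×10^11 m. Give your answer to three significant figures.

137 K

d = 6.38 × 1.496×10^11 m = 9.544×10^11 m.
Flux at the orbit: S = L/(4πd²) = 1.27×10^27/(4π·(9.54×10^11)²) = 110.9 W m⁻².
New equilibrium: T₂ = [(1−0.28)·110.9/(4σ)]^(1/4) = 137.0 K.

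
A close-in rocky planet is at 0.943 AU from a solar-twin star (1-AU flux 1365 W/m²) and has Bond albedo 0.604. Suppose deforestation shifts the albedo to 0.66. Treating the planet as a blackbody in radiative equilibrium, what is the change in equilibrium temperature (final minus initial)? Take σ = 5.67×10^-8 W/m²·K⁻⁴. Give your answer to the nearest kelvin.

-9 K

By the inverse-square law, S = 1365/0.943² = 1535 W/m².
Initial: T₁ = [S(1−0.604)/(4σ)]^(1/4) = 227.5 K.
Final:   T₂ = [S(1−0.66)/(4σ)]^(1/4) = 219.0 K.
ΔT = T₂ − T₁ = -8.510 K.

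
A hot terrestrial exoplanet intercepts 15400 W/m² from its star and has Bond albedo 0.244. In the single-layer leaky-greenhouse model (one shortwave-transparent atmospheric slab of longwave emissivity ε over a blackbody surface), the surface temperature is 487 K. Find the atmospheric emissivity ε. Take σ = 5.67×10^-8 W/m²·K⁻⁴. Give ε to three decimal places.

First, T_e = [15400·(1−0.244)/(4σ)]^(1/4) = 476.0 K.
T_s⁴ = T_e⁴·2/(2−ε) → ε = 2 − 2(T_e/T_s)⁴ = 2 − 2·(476.0/487)⁴ = 0.1748.

0.175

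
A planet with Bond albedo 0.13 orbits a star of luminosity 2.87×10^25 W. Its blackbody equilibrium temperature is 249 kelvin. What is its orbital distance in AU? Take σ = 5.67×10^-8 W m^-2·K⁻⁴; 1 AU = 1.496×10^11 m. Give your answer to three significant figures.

The flux needed for this T is 4σT⁴/(1−0.13) = 1002 W m^-2.
Then d = [L/(4πS)]^(1/2) = 4.774×10^10 m, i.e. 0.3191 AU.

0.319 AU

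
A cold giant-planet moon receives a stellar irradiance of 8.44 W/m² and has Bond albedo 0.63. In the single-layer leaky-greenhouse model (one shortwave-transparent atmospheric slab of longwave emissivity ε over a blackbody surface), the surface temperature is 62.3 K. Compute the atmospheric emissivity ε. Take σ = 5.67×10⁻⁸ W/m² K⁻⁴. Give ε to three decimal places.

Effective temperature: T_e = [S(1−α)/(4σ)]^(1/4) = 60.92 K.
Since (2−ε)/2 = (T_e/T_s)⁴ = 0.9140, ε = 0.1720.

0.172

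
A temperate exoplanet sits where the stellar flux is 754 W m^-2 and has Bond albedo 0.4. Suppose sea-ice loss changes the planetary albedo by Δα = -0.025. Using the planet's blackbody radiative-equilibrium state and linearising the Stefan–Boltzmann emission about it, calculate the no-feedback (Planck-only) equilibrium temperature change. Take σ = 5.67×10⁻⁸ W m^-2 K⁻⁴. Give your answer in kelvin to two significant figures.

2.2 kelvin

The baseline emission temperature is T_e = 211.3 K.
The change in absorbed flux is Δ[S(1−α)/4] = −SΔα/4 = 4.713 W m^-2.
The Planck feedback parameter is 4σT_e³ = 2.141 W m^-2/K.
ΔT₀ = ΔF/λ_P = 4.713/2.141 = 2.20 K.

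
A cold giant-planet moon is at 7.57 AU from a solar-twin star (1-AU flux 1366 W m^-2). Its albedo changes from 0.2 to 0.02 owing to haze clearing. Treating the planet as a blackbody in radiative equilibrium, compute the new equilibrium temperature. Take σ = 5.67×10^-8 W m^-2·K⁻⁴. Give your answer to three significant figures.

Flux at the orbit: S = 1366/(7.57)² = 23.84 W m^-2.
T₂ = [S(1−α₂)/(4σ)]^(1/4) = [23.84·0.98/(4σ)]^(1/4) = 100.7 K.

101 K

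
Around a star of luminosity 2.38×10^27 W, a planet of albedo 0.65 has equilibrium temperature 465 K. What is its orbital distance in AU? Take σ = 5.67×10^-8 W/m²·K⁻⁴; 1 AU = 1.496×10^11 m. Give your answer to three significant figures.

The flux needed for this T is 4σT⁴/(1−0.65) = 30300 W/m².
S = L/(4πd²) → d = √(L/4πS) = √(2.38×10^27/(4π·30300)) = 7.907×10^10 m = 0.5285 AU.

0.529 AU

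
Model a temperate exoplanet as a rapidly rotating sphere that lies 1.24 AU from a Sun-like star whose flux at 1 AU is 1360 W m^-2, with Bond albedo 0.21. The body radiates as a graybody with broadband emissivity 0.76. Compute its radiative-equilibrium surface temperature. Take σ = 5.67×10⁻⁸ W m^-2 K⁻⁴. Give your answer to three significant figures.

Flux at the orbit: S = 1360/(1.24)² = 884.5 W m^-2.
Averaging over the sphere, the absorbed flux is S(1−α)/4 = 174.7 W m^-2.
Radiative balance εσT⁴ = 174.7 gives T = [174.7/(0.76·σ)]^(1/4) = 252.3 K.

252 K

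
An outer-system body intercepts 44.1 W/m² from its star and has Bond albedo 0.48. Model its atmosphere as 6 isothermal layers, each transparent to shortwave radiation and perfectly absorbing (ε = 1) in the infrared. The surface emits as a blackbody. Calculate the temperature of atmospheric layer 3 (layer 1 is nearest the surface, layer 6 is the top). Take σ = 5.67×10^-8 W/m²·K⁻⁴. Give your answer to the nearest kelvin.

142 kelvin

OLR = S(1−α)/4 = 5.733 W/m²; the top layer radiates at T_e = 100.3 K.
In the N-layer model, layer k (counted from the surface) has T_k = (N+1−k)^(1/4)·T_e.
T_3 = (4)^(1/4)·100.3 = 141.8 K.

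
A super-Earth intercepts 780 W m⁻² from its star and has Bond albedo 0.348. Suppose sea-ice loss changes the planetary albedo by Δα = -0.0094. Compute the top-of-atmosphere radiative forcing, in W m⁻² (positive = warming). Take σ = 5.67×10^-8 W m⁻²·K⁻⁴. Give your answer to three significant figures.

ΔF = −(S/4)Δα = −(780.0/4)×(-0.0094) = 1.833 W m⁻².

1.83 W m⁻²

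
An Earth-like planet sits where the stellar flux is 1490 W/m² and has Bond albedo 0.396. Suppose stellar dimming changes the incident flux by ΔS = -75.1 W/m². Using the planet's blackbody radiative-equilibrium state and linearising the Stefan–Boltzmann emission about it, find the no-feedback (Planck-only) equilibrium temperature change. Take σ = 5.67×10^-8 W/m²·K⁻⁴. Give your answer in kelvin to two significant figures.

The baseline emission temperature is T_e = 251.0 K.
Only a fraction (1−α) is absorbed and it's spread over 4πR², so ΔF = (1−α)ΔS/4 = -11.34 W/m².
Planck response: λ_P = 4σT_e³ = 4·5.67×10⁻⁸·(251.0)³ = 3.586 W/m²/K.
ΔT₀ = ΔF/λ_P = -11.34/3.586 = -3.16 K.

-3.2 K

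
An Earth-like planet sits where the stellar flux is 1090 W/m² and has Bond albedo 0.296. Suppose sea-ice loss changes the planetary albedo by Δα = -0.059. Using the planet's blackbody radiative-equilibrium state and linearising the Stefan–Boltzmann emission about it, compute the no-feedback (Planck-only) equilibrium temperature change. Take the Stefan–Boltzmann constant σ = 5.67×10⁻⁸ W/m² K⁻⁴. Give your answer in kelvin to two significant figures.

The baseline emission temperature is T_e = 241.2 K.
ΔF = −(S/4)Δα = −(1090/4)×(-0.059) = 16.08 W/m².
The Planck feedback parameter is 4σT_e³ = 3.182 W/m²/K.
Hence the no-feedback warming is ΔF/(4σT_e³) = 5.05 K.

5.1 K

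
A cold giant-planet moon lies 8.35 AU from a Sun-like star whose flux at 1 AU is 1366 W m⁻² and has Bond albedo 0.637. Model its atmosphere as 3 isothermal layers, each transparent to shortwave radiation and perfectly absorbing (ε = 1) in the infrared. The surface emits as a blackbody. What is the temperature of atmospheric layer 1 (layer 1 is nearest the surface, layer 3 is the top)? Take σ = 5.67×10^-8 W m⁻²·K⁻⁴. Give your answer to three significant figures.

98.5 K

Flux at the orbit: S = 1366/(8.35)² = 19.59 W m⁻².
The effective emission temperature is T_e = [S(1−α)/(4σ)]^¼ = 74.83 K.
The net upward flux σT_e⁴ is constant between every pair of levels, so T_k⁴ = (N+1−k)T_e⁴.
With k = 1: T_1 = (3+1−1)^¼·74.83 K = 98.48 K.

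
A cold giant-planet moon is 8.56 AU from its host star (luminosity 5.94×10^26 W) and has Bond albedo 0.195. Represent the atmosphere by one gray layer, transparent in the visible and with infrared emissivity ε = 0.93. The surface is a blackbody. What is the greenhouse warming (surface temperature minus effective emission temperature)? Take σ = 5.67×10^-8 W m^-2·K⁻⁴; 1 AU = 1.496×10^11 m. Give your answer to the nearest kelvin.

d = 8.56 × 1.496×10^11 m = 1.281×10^12 m.
S = L/(4πd²) = 28.82 W m^-2.
The planet radiates to space at T_e = [S(1−α)/(4σ)]^(1/4) = 100.6 K.
Surface balance with a leaky layer gives σT_s⁴ = σT_e⁴·2/(2−ε), so T_s = T_e·[2/(2−0.93)]^(1/4) = 117.6 K.
T_s − T_e = 117.6 − 100.6 = 17.02 K.

17 kelvin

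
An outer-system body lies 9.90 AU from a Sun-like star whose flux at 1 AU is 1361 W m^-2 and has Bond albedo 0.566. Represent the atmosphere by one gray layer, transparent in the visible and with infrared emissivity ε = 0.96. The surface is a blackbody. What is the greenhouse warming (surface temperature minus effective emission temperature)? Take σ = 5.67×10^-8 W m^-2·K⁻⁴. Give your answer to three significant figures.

12.8 K

By the inverse-square law, S = 1361/9.90² = 13.89 W m^-2.
At the top of the atmosphere, σT_e⁴ = S(1−α)/4 = 1.507 W m^-2, giving T_e = 71.80 K.
Surface balance with a leaky layer gives σT_s⁴ = σT_e⁴·2/(2−ε), so T_s = T_e·[2/(2−0.96)]^(1/4) = 84.55 K.
T_s − T_e = 84.55 − 71.80 = 12.75 K.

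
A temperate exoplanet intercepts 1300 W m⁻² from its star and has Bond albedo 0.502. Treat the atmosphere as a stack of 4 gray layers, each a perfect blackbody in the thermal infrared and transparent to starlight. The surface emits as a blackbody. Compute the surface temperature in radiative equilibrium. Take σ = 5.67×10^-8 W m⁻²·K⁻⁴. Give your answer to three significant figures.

346 K

The effective emission temperature is T_e = [S(1−α)/(4σ)]^¼ = 231.1 K.
With N = 4 opaque layers, T_s = (N+1)^(1/4)·T_e = 5^(1/4)·231.1 = 345.6 K.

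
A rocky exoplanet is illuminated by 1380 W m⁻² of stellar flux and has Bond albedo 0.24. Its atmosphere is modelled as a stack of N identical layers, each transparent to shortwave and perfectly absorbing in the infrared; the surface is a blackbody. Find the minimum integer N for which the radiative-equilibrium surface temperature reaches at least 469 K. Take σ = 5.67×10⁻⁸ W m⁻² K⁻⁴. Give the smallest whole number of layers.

10

OLR = S(1−α)/4 = 262.2 W m⁻²; the top layer radiates at T_e = 260.8 K.
Need (N+1)T_e⁴ ≥ T_s⁴, i.e. N+1 ≥ (469/260.8)⁴ = 10.463.
Rounding up, N = 10.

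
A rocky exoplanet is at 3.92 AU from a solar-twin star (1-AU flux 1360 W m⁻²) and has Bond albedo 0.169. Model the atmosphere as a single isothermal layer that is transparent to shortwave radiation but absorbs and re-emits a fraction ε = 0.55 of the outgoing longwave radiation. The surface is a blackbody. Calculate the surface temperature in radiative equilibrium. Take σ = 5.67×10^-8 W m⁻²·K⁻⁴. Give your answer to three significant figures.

145 kelvin

Irradiance scales as 1/d², so S = 1360 W m⁻² × (1/3.92)² = 88.50 W m⁻².
At the top of the atmosphere, σT_e⁴ = S(1−α)/4 = 18.39 W m⁻², giving T_e = 134.2 K.
For a single slab of emissivity ε, T_s⁴ = 2T_e⁴/(2−ε); thus T_s = 134.2·(1.379)^(1/4) = 145.4 K.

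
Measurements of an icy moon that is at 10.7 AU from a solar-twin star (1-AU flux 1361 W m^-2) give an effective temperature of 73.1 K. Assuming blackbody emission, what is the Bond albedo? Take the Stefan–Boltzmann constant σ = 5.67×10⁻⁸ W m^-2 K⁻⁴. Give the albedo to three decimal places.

0.455

Irradiance scales as 1/d², so S = 1361 W m^-2 × (1/10.7)² = 11.89 W m^-2.
Energy balance: S(1−α)/4 = σT⁴, so 1−α = 4σT⁴/S.
σT⁴ = 1.619 W m^-2, so 4σT⁴ = 6.476 W m^-2.
Hence α = 1 − 6.476/11.89 = 0.4552.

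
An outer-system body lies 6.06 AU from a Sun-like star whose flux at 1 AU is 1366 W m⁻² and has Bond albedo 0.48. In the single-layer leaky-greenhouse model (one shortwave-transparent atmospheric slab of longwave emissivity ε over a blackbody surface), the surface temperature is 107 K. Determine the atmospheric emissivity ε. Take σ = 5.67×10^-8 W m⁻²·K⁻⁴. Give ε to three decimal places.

By the inverse-square law, S = 1366/6.06² = 37.20 W m⁻².
Effective temperature: T_e = [S(1−α)/(4σ)]^(1/4) = 96.10 K.
T_s⁴ = T_e⁴·2/(2−ε) → ε = 2 − 2(T_e/T_s)⁴ = 2 − 2·(96.10/107)⁴ = 0.6988.

0.699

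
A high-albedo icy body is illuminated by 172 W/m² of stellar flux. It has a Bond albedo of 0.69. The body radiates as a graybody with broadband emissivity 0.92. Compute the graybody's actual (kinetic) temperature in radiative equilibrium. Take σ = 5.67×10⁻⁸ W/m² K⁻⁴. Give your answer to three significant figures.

126 K

Absorbed flux (global mean): S(1−α)/4 = 172.0·0.31/4 = 13.33 W/m².
Equating to εσT⁴ with ε = 0.92: T = (13.33/0.92σ)^(1/4) = 126.4 K.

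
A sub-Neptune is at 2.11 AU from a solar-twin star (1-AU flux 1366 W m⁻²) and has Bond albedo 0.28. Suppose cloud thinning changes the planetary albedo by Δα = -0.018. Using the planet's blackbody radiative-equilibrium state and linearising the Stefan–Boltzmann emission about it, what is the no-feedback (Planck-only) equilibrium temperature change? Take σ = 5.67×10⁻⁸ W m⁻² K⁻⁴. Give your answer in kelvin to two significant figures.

By the inverse-square law, S = 1366/2.11² = 306.8 W m⁻².
Unperturbed T_e = [306.8·(1−0.28)/(4σ)]^¼ = 176.7 K.
TOA radiative forcing: ΔF = −S·Δα/4 = −306.8·(-0.018)/4 = 1.381 W m⁻².
Planck response: λ_P = 4σT_e³ = 4·5.67×10⁻⁸·(176.7)³ = 1.250 W m⁻²/K.
Hence the no-feedback warming is ΔF/(4σT_e³) = 1.10 K.

1.1 kelvin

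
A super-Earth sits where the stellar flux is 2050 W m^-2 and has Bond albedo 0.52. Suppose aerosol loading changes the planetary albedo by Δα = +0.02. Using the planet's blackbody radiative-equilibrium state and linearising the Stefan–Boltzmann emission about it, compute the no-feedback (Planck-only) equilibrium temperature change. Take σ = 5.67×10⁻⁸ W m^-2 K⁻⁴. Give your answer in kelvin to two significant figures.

-2.7 K

The baseline emission temperature is T_e = 256.6 K.
The change in absorbed flux is Δ[S(1−α)/4] = −SΔα/4 = -10.25 W m^-2.
The Planck feedback parameter is 4σT_e³ = 3.834 W m^-2/K.
So ΔT₀ = -10.25/3.834 = -2.67 K.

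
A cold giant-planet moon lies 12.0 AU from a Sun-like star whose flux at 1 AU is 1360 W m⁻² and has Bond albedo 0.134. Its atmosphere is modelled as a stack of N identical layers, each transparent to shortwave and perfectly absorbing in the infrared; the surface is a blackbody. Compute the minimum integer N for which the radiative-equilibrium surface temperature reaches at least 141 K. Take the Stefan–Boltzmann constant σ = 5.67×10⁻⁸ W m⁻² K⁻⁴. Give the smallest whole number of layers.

By the inverse-square law, S = 1360/12.0² = 9.444 W m⁻².
OLR = S(1−α)/4 = 2.045 W m⁻²; the top layer radiates at T_e = 77.49 K.
T_s = (N+1)^(1/4)·T_e ≥ 141 K requires N+1 ≥ (T_s/T_e)⁴ = (141/77.49)⁴ = 10.960.
So N ≥ 9.960; the smallest integer is N = 10.

10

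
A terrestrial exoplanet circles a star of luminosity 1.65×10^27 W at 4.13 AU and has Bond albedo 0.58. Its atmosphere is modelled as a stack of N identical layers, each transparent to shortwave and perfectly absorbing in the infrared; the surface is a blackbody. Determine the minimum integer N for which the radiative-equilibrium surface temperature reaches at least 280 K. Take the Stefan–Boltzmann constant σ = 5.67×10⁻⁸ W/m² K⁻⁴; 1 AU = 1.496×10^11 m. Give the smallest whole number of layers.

d = 4.13 × 1.496×10^11 m = 6.178×10^11 m.
S = L/(4πd²) = 344.0 W/m².
Top-of-atmosphere balance: σT_e⁴ = S(1−α)/4 = 36.12 W/m² → T_e = 158.9 K.
Since T_s⁴ = (N+1)T_e⁴, we need N ≥ (T_s/T_e)⁴ − 1 = 8.650.
Rounding up, N = 9.

9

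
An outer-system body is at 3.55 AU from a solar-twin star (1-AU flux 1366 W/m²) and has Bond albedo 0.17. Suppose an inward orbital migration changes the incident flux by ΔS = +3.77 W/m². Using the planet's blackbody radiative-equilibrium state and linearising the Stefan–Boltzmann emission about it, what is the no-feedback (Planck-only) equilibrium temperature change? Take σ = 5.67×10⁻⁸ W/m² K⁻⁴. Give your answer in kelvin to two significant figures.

1.2 K

Irradiance scales as 1/d², so S = 1366 W/m² × (1/3.55)² = 108.4 W/m².
Unperturbed T_e = [108.4·(1−0.17)/(4σ)]^¼ = 141.1 K.
Only a fraction (1−α) is absorbed and it's spread over 4πR², so ΔF = (1−α)ΔS/4 = 0.7823 W/m².
Planck response: λ_P = 4σT_e³ = 4·5.67×10⁻⁸·(141.1)³ = 0.6375 W/m²/K.
ΔT₀ = ΔF/λ_P = 0.7823/0.6375 = 1.23 K.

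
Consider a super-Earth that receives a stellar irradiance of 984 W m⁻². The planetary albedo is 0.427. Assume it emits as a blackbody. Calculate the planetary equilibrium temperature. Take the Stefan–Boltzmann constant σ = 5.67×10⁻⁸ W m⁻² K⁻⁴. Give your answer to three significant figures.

Averaging over the sphere, the absorbed flux is S(1−α)/4 = 141.0 W m⁻².
In equilibrium σT⁴ equals this, so T = 223.3 K.

223 K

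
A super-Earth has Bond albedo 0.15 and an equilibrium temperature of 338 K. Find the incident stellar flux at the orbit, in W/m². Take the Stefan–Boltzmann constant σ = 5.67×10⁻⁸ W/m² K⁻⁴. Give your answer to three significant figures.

Invert the energy balance for S: S = 4σT⁴/(1−α).
The emitted flux is σT⁴ = 740.0 W/m².
S = 4·740.0/0.85 = 3482 W/m².

3480 W/m²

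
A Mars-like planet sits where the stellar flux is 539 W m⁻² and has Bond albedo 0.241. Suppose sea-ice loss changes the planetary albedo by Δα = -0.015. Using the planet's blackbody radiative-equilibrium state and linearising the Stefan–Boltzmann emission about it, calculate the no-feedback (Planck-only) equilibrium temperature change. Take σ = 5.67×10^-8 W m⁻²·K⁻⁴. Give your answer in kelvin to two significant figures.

Reference equilibrium: T_e = [S(1−α)/(4σ)]^(1/4) = 206.1 K.
TOA radiative forcing: ΔF = −S·Δα/4 = −539.0·(-0.015)/4 = 2.021 W m⁻².
Linearising σT⁴ gives d(σT⁴)/dT = 4σT_e³ = 1.985 W m⁻² per K.
Hence the no-feedback warming is ΔF/(4σT_e³) = 1.02 K.

1.0 K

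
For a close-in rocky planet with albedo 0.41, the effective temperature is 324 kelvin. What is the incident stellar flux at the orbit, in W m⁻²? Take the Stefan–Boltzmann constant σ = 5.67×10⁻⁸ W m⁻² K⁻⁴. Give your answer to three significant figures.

From S(1−α)/4 = σT⁴: S = 4σT⁴/(1−α).
The emitted flux is σT⁴ = 624.8 W m⁻².
S = 4·624.8/0.59 = 4236 W m⁻².

4240 W m⁻²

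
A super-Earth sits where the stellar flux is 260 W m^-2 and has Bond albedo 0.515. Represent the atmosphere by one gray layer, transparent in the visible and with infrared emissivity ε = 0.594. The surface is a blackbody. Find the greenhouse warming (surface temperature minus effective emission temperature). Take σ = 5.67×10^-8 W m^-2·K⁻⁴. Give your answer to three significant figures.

Effective emission temperature (TOA balance): σT_e⁴ = S(1−α)/4 = 31.52 W m^-2 → T_e = 153.6 K.
For a single slab of emissivity ε, T_s⁴ = 2T_e⁴/(2−ε); thus T_s = 153.6·(1.422)^(1/4) = 167.7 K.
T_s − T_e = 167.7 − 153.6 = 14.14 K.

14.1 kelvin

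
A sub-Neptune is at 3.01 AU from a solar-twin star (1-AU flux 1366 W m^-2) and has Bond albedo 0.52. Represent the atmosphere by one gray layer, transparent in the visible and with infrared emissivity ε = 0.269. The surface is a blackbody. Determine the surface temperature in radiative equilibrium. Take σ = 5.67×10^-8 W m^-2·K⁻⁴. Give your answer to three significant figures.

139 K

Irradiance scales as 1/d², so S = 1366 W m^-2 × (1/3.01)² = 150.8 W m^-2.
The planet radiates to space at T_e = [S(1−α)/(4σ)]^(1/4) = 133.7 K.
For a single slab of emissivity ε, T_s⁴ = 2T_e⁴/(2−ε); thus T_s = 133.7·(1.155)^(1/4) = 138.6 K.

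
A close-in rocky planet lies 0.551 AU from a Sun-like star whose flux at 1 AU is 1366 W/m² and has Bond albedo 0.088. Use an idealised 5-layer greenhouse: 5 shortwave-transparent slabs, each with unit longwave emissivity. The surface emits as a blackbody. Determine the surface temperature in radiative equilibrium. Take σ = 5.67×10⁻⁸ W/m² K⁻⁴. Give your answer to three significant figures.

By the inverse-square law, S = 1366/0.551² = 4499 W/m².
Top-of-atmosphere balance: σT_e⁴ = S(1−α)/4 = 1026 W/m² → T_e = 366.8 K.
For an N-layer opaque stack, T_s⁴ = (N+1)T_e⁴, hence T_s = (6)^(1/4)×366.8 K = 574.0 K.

574 kelvin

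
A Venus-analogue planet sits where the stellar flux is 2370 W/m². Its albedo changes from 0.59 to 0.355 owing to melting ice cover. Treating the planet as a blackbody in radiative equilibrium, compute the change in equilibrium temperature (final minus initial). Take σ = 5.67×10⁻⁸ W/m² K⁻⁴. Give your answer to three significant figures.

30.7 K

Initial: T₁ = [S(1−0.59)/(4σ)]^(1/4) = 255.8 K.
With α = 0.355, T₂ = 286.5 K.
ΔT = T₂ − T₁ = 30.69 K.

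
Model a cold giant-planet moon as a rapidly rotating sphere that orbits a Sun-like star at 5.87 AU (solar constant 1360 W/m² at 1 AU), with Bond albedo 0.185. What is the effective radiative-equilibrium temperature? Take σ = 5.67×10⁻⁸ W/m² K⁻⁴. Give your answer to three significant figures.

109 K

Flux at the orbit: S = 1360/(5.87)² = 39.47 W/m².
Absorbed flux (global mean): S(1−α)/4 = 39.47·0.815/4 = 8.042 W/m².
Balancing against σT⁴: T = (8.042/5.67×10⁻⁸)^(1/4) = 109.1 K.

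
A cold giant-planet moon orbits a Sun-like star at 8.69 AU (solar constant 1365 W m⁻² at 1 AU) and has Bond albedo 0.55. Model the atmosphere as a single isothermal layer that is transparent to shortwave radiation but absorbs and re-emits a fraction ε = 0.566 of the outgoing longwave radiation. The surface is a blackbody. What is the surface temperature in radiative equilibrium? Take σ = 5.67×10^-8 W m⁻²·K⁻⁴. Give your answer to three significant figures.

84.1 K

By the inverse-square law, S = 1365/8.69² = 18.08 W m⁻².
At the top of the atmosphere, σT_e⁴ = S(1−α)/4 = 2.034 W m⁻², giving T_e = 77.39 K.
For a single slab of emissivity ε, T_s⁴ = 2T_e⁴/(2−ε); thus T_s = 77.39·(1.395)^(1/4) = 84.10 K.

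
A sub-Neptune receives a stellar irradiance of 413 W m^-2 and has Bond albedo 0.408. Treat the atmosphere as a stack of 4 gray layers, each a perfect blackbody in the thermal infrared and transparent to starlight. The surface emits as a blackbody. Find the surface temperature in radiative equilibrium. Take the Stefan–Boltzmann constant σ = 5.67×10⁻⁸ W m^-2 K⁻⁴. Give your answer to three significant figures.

271 K

The effective emission temperature is T_e = [S(1−α)/(4σ)]^¼ = 181.2 K.
Layer-by-layer balance gives σT_s⁴ = (N+1)σT_e⁴, so T_s = 5^¼·181.2 = 271.0 K.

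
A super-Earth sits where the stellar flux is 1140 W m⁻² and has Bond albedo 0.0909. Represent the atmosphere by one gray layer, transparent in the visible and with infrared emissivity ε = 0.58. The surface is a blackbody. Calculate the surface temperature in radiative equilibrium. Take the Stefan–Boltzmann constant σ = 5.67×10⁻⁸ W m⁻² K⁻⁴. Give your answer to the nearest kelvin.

283 K

The planet radiates to space at T_e = [S(1−α)/(4σ)]^(1/4) = 260.0 K.
Surface balance with a leaky layer gives σT_s⁴ = σT_e⁴·2/(2−ε), so T_s = T_e·[2/(2−0.58)]^(1/4) = 283.2 K.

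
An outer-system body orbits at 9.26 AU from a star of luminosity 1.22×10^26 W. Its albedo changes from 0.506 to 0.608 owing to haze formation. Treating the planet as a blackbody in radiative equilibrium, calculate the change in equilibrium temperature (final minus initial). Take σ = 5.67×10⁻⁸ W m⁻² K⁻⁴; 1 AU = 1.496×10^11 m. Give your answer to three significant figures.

Orbital distance: d = 9.26 AU = 1.385×10^12 m.
Spreading L over a sphere of radius d: S = 1.22×10^26/(4π·1.39×10^12²) = 5.059 W m⁻².
With α = 0.506, T₁ = 57.62 K.
After:  T₂ = [5.059·0.392/(4σ)]^(1/4) = 54.38 K.
Change: 54.38 − 57.62 = -3.237 K.

-3.24 K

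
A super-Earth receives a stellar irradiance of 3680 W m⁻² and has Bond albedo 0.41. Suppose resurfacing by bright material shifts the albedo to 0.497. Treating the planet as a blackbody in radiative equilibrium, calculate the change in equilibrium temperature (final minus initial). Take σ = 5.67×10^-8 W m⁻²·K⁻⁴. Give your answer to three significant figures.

-12.2 K

With α = 0.41, T₁ = 312.8 K.
After:  T₂ = [3680·0.503/(4σ)]^(1/4) = 300.6 K.
Change: 300.6 − 312.8 = -12.23 K.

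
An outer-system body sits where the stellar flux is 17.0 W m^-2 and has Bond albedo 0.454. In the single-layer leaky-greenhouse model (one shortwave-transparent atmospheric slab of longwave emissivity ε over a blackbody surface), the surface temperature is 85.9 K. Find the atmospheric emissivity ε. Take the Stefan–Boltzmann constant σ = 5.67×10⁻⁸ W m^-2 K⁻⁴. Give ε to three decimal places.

0.497

First, T_e = [17.00·(1−0.454)/(4σ)]^(1/4) = 79.98 K.
T_s⁴ = T_e⁴·2/(2−ε) → ε = 2 − 2(T_e/T_s)⁴ = 2 − 2·(79.98/85.9)⁴ = 0.4967.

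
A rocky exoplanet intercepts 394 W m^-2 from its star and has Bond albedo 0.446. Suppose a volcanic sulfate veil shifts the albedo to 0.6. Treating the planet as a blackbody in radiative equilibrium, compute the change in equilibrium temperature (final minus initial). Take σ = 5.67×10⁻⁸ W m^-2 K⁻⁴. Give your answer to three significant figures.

-13.8 kelvin

With α = 0.446, T₁ = 176.1 K.
With α = 0.6, T₂ = 162.4 K.
ΔT = T₂ − T₁ = -13.77 K.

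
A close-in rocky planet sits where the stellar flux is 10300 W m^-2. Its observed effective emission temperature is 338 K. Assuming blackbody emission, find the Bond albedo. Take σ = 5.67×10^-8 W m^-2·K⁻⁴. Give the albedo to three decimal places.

0.713

From σT⁴ = S(1−α)/4 we invert for α: 1−α = 4σT⁴/S.
4σT⁴ = 4·5.67×10⁻⁸·(338)⁴ = 2960 W m^-2.
1−α = 2960/10300 = 0.2874, so α = 0.7126.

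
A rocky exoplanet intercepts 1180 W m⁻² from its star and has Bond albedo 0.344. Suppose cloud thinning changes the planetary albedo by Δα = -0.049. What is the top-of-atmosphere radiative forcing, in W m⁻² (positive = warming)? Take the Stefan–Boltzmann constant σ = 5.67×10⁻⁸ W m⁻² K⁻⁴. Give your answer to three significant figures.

TOA radiative forcing: ΔF = −S·Δα/4 = −1180·(-0.049)/4 = 14.46 W m⁻².

14.5 W m⁻²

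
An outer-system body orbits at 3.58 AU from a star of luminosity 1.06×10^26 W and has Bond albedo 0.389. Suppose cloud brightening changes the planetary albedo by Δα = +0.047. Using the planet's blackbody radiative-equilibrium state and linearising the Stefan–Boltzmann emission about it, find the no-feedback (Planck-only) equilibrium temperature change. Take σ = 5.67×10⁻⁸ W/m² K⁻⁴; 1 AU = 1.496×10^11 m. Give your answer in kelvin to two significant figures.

-1.8 kelvin

d = 3.58 × 1.496×10^11 m = 5.356×10^11 m.
S = L/(4πd²) = 29.41 W/m².
Reference equilibrium: T_e = [S(1−α)/(4σ)]^(1/4) = 94.34 K.
ΔF = −(S/4)Δα = −(29.41/4)×(+0.047) = -0.3455 W/m².
Planck response: λ_P = 4σT_e³ = 4·5.67×10⁻⁸·(94.34)³ = 0.1905 W/m²/K.
Hence the no-feedback warming is ΔF/(4σT_e³) = -1.81 K.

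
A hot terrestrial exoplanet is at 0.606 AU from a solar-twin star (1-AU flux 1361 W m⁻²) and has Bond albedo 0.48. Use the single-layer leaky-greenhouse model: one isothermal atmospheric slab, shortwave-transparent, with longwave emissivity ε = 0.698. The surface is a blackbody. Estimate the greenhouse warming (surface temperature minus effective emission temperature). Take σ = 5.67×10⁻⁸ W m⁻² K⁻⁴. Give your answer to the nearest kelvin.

Flux at the orbit: S = 1361/(0.606)² = 3706 W m⁻².
At the top of the atmosphere, σT_e⁴ = S(1−α)/4 = 481.8 W m⁻², giving T_e = 303.6 K.
For a single slab of emissivity ε, T_s⁴ = 2T_e⁴/(2−ε); thus T_s = 303.6·(1.536)^(1/4) = 338.0 K.
The atmosphere warms the surface by 34.39 K.

34 K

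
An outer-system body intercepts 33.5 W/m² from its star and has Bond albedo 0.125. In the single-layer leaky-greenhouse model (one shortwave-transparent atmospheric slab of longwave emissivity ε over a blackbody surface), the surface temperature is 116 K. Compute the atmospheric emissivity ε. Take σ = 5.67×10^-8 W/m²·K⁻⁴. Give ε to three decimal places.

0.572

Effective temperature: T_e = [S(1−α)/(4σ)]^(1/4) = 106.6 K.
Inverting T_s⁴ = 2T_e⁴/(2−ε): (T_e/T_s)⁴ = 0.7138, so ε = 2(1 − 0.7138) = 0.5724.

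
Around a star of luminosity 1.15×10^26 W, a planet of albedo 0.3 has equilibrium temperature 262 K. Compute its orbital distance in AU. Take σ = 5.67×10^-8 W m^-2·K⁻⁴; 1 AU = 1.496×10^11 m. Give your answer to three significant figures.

Required flux: S = 4σT⁴/(1−α) = 1527 W m^-2.
From L = 4πd²S, d = √(1.15×10^26/(4π·1527)) = 7.742×10^10 m = 0.5175 AU.

0.518 AU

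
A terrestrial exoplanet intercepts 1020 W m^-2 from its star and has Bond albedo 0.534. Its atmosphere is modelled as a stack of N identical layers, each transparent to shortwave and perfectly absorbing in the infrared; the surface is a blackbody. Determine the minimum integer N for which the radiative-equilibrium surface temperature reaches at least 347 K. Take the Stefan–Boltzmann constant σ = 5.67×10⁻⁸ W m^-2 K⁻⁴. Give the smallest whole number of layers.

Top-of-atmosphere balance: σT_e⁴ = S(1−α)/4 = 118.8 W m^-2 → T_e = 214.0 K.
Need (N+1)T_e⁴ ≥ T_s⁴, i.e. N+1 ≥ (347/214.0)⁴ = 6.918.
The minimum whole number is N = 6.

6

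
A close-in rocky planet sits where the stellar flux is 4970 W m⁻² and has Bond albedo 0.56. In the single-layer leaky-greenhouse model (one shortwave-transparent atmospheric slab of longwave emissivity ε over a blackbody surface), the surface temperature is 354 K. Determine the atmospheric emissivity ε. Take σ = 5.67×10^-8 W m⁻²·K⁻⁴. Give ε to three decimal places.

TOA balance gives T_e = 313.4 K.
Inverting T_s⁴ = 2T_e⁴/(2−ε): (T_e/T_s)⁴ = 0.6140, so ε = 2(1 − 0.6140) = 0.7720.

0.772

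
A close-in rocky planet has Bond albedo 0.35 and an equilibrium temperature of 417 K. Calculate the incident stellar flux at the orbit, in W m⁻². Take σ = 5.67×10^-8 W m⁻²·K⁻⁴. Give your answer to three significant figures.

From S(1−α)/4 = σT⁴: S = 4σT⁴/(1−α).
The emitted flux is σT⁴ = 1714 W m⁻².
S = 4·1714/0.65 = 10550 W m⁻².

10600 W m⁻²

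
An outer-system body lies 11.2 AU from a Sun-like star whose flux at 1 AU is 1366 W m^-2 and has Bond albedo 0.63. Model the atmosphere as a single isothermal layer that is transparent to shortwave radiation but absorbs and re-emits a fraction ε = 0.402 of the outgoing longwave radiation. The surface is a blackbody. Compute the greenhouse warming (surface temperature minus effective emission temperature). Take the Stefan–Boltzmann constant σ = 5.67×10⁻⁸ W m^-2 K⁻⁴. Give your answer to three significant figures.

By the inverse-square law, S = 1366/11.2² = 10.89 W m^-2.
The planet radiates to space at T_e = [S(1−α)/(4σ)]^(1/4) = 64.92 K.
Surface balance with a leaky layer gives σT_s⁴ = σT_e⁴·2/(2−ε), so T_s = T_e·[2/(2−0.402)]^(1/4) = 68.67 K.
T_s − T_e = 68.67 − 64.92 = 3.746 K.

3.75 kelvin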